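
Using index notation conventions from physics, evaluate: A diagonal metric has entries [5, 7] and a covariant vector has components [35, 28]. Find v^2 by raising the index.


To raise an index with a diagonal metric: v^i = v_i / g_{ii}.
For index 2: v_2 = 28, g_{22} = 7
v^2 = 28 / 7 = 4

4


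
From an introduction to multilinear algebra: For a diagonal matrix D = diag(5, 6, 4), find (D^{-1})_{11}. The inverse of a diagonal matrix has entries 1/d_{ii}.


For a diagonal matrix, the inverse has entries (D^{-1})_{ii} = 1/d_{ii}.
The diagonal entries are: d_{11} = 5, d_{22} = 6, d_{33} = 4
We need (D^{-1})_{11} = 1/d_{11} = 1/5 = 1/5

1/5


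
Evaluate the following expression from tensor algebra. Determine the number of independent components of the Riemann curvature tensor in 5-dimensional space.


The Riemann tensor in d dimensions has d^2(d^2 - 1)/12 independent components.
d = 5, so d^2 = 25
d^2 - 1 = 24
d^2(d^2 - 1) = 25 * 24 = 600
Divide by 12: 600 / 12 = 50

50


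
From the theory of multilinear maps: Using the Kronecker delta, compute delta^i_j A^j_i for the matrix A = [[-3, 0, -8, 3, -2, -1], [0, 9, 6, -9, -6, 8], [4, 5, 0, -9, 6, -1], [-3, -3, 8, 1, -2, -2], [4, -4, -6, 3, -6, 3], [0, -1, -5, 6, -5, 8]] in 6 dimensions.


The contraction (trace) of a rank-2 tensor is the sum of its diagonal elements.
Diagonal entries: A[1,1] = -3, A[2,2] = 9, A[3,3] = 0, A[4,4] = 1, A[5,5] = -6, A[6,6] = 8
Tr(A) = -3 + 9 + 0 + 1 + -6 + 8 = 9

9


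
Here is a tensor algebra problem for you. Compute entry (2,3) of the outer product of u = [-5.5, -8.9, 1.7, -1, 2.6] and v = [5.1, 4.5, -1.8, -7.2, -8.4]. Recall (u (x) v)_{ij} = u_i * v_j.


The outer product entry T_{ij} = u_i * v_j.
We need i=2, j=3.
u_2 = -8.9, v_3 = -1.8
T_{2,3} = -8.9 * -1.8 = 16.02

16.02


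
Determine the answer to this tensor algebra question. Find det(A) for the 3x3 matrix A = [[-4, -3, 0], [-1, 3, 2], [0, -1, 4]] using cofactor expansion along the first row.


Expanding along the first row, det(A) = a11*M_11 - a12*M_12 + a13*M_13, where M_1j is the (1,j) minor.
Minor M_11 = 3*4 - 2*-1 = 14
Minor M_12 = -1*4 - 2*0 = -4
Minor M_13 = -1*-1 - 3*0 = 1
det = -4*(14) - -3*(-4) + 0*(1)
    = -56 - 12 + 0
    = -68

-68


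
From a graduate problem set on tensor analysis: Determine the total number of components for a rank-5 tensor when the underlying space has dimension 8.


The number of components of a rank-r tensor in d dimensions is d^r.
Here d = 8 and r = 5.
8^5 = 32768

32768


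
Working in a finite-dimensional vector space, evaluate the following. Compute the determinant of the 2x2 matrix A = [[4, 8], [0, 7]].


For a 2x2 matrix [[a, b], [c, d]], det = a*d - b*c.
a = 4, b = 8, c = 0, d = 7
a*d = 4 * 7 = 28
b*c = 8 * 0 = 0
det = 28 - 0 = 28

28


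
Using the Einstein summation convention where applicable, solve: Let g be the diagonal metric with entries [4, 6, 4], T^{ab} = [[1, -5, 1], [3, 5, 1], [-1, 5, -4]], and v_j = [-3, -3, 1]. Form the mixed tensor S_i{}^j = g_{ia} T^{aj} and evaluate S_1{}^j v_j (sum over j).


Step 1: lower the first index. For a diagonal metric, g_{ia} T^{aj} = g_{ii} T^{ij} (no sum on i).
g_{11} = 4
S_1{}^1 = 4 * T^{11} = 4 * 1 = 4
S_1{}^2 = 4 * T^{12} = 4 * -5 = -20
S_1{}^3 = 4 * T^{13} = 4 * 1 = 4
Step 2: contract S_1{}^j with v_j.
S_1{}^1 * v_1 = 4 * -3 = -12
S_1{}^2 * v_2 = -20 * -3 = 60
S_1{}^3 * v_3 = 4 * 1 = 4
Result = -12 + 60 + 4 = 52

52


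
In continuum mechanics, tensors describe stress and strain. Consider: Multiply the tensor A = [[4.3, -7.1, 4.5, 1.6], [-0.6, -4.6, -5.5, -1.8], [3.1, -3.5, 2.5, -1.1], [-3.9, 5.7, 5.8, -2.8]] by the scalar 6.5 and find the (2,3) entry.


Scalar multiplication: (cA)_{ij} = c * A_{ij}.
c = 6.5
A_{23} = -5.5
(cA)_{23} = 6.5 * -5.5 = -35.75

-35.75


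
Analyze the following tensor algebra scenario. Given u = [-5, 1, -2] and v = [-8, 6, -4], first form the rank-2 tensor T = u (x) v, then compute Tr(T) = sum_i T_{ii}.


The outer product gives T_{ij} = u_i v_j.
The trace (contraction) is Tr(T) = sum_i T_{ii} = sum_i u_i v_i.
Diagonal entries:
T_{11} = u_1 * v_1 = -5 * -8 = 40
T_{22} = u_2 * v_2 = 1 * 6 = 6
T_{33} = u_3 * v_3 = -2 * -4 = 8
Tr(T) = 40 + 6 + 8 = 54

54


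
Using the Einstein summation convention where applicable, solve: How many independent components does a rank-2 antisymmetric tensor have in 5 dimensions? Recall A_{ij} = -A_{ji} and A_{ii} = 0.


An antisymmetric rank-2 tensor satisfies A_{ij} = -A_{ji}, so diagonal entries are zero.
The independent components are the upper-triangular entries: C(n, 2) = n(n-1)/2.
n = 5
C(5, 2) = 5 * 4 / 2 = 20 / 2 = 10

10


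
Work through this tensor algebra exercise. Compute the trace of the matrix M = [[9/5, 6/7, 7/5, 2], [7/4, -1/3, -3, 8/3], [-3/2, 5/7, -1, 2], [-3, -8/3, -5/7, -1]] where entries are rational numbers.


The trace is the sum of diagonal entries.
Diagonal: M[1,1] = 9/5, M[2,2] = -1/3, M[3,3] = -1, M[4,4] = -1
Tr(M) = 9/5 + -1/3 + -1 + -1
Computing step by step:
After adding M[1,1]: 9/5
After adding M[2,2]: 22/15
After adding M[3,3]: 7/15
After adding M[4,4]: -8/15
Tr(M) = -8/15

-8/15


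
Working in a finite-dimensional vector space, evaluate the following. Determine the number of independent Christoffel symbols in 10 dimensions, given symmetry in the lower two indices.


Christoffel symbols Gamma^k_{ij} are symmetric in i,j, so there are d * d(d+1)/2 independent symbols.
d = 10
d(d+1)/2 = 10 * 11 / 2 = 55
Total = 10 * 55 = 550

550


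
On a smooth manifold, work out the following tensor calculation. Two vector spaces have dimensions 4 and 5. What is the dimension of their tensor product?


The dimension of a tensor product is the product of dimensions.
dim(V) = 4, dim(W) = 5
dim(V (x) W) = 4 * 5 = 20

20


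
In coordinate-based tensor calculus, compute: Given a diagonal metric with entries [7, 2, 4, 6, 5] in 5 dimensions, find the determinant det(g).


For a diagonal metric, the determinant is the product of diagonal entries.
Diagonal entries: 7, 2, 4, 6, 5
det(g) = 7 * 2 * 4 * 6 * 5 = 1680

1680


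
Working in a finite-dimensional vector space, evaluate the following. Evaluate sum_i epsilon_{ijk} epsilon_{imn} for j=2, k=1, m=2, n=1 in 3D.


Using the identity: epsilon_{ijk} epsilon_{imn} = delta_{jm} delta_{kn} - delta_{jn} delta_{km}.
delta_{22} = 1
delta_{11} = 1
delta_{21} = 0
delta_{12} = 0
Result = 1 * 1 - 0 * 0 = 1 - 0 = 1

1


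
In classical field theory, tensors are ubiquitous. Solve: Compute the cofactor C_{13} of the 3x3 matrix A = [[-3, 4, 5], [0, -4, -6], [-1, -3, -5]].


To find cofactor C_{13}, delete row 1 and column 3.
The resulting 2x2 submatrix is: [[0, -4], [-1, -3]]
Minor M_{13} = 0*-3 - -4*-1
  = 0 - 4 = -4
Sign = (-1)^(1+3) = (-1)^4 = 1
Cofactor C_{13} = 1 * -4 = -4

-4


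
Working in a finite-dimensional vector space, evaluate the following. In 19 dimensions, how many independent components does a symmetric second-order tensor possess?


A symmetric rank-2 tensor in d dimensions has d(d+1)/2 independent components.
d = 19
d(d+1)/2 = 19 * 20 / 2 = 380 / 2 = 190

190


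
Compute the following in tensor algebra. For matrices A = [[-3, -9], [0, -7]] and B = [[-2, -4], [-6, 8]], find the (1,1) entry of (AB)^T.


(AB)^T_{ij} = (AB)_{ji} = sum_k A_{jk} B_{ki}.
For i=1, j=1 we need (AB)_{11}:
A_{11} * B_{11} = -3 * -2 = 6
A_{12} * B_{21} = -9 * -6 = 54
Sum = 6 + 54 = 60

60


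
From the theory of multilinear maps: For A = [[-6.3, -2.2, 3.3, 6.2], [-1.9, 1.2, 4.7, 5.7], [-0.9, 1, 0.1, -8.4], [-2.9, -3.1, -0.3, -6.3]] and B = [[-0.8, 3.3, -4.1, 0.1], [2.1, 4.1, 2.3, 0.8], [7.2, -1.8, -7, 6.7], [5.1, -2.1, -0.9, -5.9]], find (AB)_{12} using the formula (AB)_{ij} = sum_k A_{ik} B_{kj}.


(AB)_{ij} = sum_k A_{ik} B_{kj}.
For i=1, j=2:
A_{11} * B_{12} = -6.3 * 3.3 = -20.79
A_{12} * B_{22} = -2.2 * 4.1 = -9.02
A_{13} * B_{32} = 3.3 * -1.8 = -5.94
A_{14} * B_{42} = 6.2 * -2.1 = -13.02
Sum = -20.79 + -9.02 + -5.94 + -13.02 = -48.77

-48.77


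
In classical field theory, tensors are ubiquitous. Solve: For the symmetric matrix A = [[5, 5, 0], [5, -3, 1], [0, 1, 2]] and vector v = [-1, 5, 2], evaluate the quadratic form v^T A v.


First compute Av:
(Av)_1 = 5*-1 + 5*5 + 0*2 = 20
(Av)_2 = 5*-1 + -3*5 + 1*2 = -18
(Av)_3 = 0*-1 + 1*5 + 2*2 = 9
Av = [20, -18, 9]
Then v^T (Av) = -1*20 + 5*-18 + 2*9
= -20 + -90 + 18 = -92

-92


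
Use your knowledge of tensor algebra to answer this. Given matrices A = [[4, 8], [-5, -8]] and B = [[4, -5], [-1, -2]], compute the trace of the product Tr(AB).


Tr(AB) = sum_i (AB)_{ii} where (AB)_{ii} = sum_k A_{ik} B_{ki}.
(AB)_{11} = 4*4 + 8*-1 = 8
(AB)_{22} = -5*-5 + -8*-2 = 41
Tr(AB) = 8 + 41 = 49

49


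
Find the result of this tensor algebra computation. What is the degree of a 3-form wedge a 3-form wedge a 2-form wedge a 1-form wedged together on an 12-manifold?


The degree of a wedge product is the sum of the degrees of the individual forms.
Degrees: 3, 3, 2, 1
Total degree = 3 + 3 + 2 + 1 = 9

9


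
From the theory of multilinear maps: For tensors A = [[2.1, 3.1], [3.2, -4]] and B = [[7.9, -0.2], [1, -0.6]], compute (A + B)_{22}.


Tensor addition is component-wise: (A + B)_{ij} = A_{ij} + B_{ij}.
A_{22} = -4
B_{22} = -0.6
(A + B)_{22} = -4 + -0.6 = -4.6

-4.6


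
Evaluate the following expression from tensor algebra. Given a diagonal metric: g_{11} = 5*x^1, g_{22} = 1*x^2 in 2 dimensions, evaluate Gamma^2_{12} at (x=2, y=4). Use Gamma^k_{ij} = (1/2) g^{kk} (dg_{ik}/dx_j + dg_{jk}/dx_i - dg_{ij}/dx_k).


For a diagonal metric, Gamma^k_{ij} = (1/2) g^{kk} (dg_{ik}/dx_j + dg_{jk}/dx_i - dg_{ij}/dx_k).
The metric is diagonal, so g_{ab} = 0 for a != b.
At the given point: g_{11} = 10, g_{22} = 4
g^{22} = 1/4
dg_{12}/dx_2 = 0 (off-diagonal)
dg_{22}/dx_1 = dg_{22}/dx_1 = 4
dg_{12}/dx_2 = 0 (off-diagonal)
Numerator = 0 + 4 - 0 = 4
Gamma^2_{12} = 4 / (2 * 4) = 1/2

1/2


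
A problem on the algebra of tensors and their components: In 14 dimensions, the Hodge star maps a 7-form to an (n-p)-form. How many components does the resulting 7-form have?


The Hodge dual of a p-form on an n-dimensional manifold is an (n-p)-form.
n = 14, p = 7, so dual degree = 14 - 7 = 7
The number of components is C(n, n-p) = C(14, 7) = 3432

3432


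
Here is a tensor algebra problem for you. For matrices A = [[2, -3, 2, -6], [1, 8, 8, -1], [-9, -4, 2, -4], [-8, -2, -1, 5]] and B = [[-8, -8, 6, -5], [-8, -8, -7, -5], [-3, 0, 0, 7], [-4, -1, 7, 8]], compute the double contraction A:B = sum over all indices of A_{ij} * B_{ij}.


A:B = sum over all i,j of A_{ij} * B_{ij}.
Row 1: 2*-8=-16, -3*-8=24, 2*6=12, -6*-5=30 => row sum = 50
Row 2: 1*-8=-8, 8*-8=-64, 8*-7=-56, -1*-5=5 => row sum = -123
Row 3: -9*-3=27, -4*0=0, 2*0=0, -4*7=-28 => row sum = -1
Row 4: -8*-4=32, -2*-1=2, -1*7=-7, 5*8=40 => row sum = 67
Total = 50 + -123 + -1 + 67 = -7

-7


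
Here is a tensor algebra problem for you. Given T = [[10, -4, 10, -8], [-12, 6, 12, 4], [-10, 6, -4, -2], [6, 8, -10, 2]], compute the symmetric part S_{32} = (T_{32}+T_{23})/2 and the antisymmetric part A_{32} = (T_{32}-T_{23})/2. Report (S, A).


T_{32} = 6
T_{23} = 12
S_{32} = (6 + 12)/2 = 18/2 = 9
A_{32} = (6 - 12)/2 = -6/2 = -3
Check: S + A = 9 + -3 = 6 = T_{32}.

(9, -3)


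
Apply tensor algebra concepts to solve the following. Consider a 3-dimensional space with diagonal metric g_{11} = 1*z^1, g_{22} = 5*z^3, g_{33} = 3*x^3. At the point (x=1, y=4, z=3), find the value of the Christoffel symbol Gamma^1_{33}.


For a diagonal metric, Gamma^k_{ij} = (1/2) g^{kk} (dg_{ik}/dx_j + dg_{jk}/dx_i - dg_{ij}/dx_k).
The metric is diagonal, so g_{ab} = 0 for a != b.
At the given point: g_{11} = 3, g_{22} = 135, g_{33} = 3
g^{11} = 1/3
dg_{31}/dx_3 = 0 (off-diagonal)
dg_{31}/dx_3 = 0 (off-diagonal)
dg_{33}/dx_1 = dg_{33}/dx_1 = 9
Numerator = 0 + 0 - 9 = -9
Gamma^1_{33} = -9 / (2 * 3) = -3/2

-3/2


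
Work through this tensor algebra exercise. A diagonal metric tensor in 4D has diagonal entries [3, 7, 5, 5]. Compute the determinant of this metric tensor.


For a diagonal metric, the determinant is the product of diagonal entries.
Diagonal entries: 3, 7, 5, 5
det(g) = 3 * 7 * 5 * 5 = 525

525


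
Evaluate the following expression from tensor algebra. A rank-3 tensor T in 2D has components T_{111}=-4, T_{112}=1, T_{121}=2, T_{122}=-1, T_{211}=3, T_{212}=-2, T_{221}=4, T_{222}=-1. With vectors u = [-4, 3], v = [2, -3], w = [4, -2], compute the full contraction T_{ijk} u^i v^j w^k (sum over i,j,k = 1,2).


S = sum over i,j,k of T_{ijk} u_i v_j w_k. Expanding all 8 terms:
T_{111}*u_1*v_1*w_1 = -4*-4*2*4 = 128  (running total: 128)
T_{112}*u_1*v_1*w_2 = 1*-4*2*-2 = 16  (running total: 144)
T_{121}*u_1*v_2*w_1 = 2*-4*-3*4 = 96  (running total: 240)
T_{122}*u_1*v_2*w_2 = -1*-4*-3*-2 = 24  (running total: 264)
T_{211}*u_2*v_1*w_1 = 3*3*2*4 = 72  (running total: 336)
T_{212}*u_2*v_1*w_2 = -2*3*2*-2 = 24  (running total: 360)
T_{221}*u_2*v_2*w_1 = 4*3*-3*4 = -144  (running total: 216)
T_{222}*u_2*v_2*w_2 = -1*3*-3*-2 = -18  (running total: 198)
S = 198

198


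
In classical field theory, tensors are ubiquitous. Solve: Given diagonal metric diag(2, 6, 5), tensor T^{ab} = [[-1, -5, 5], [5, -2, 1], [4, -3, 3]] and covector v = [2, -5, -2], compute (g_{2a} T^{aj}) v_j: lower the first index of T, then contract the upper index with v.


Step 1: lower the first index. For a diagonal metric, g_{ia} T^{aj} = g_{ii} T^{ij} (no sum on i).
g_{22} = 6
S_2{}^1 = 6 * T^{21} = 6 * 5 = 30
S_2{}^2 = 6 * T^{22} = 6 * -2 = -12
S_2{}^3 = 6 * T^{23} = 6 * 1 = 6
Step 2: contract S_2{}^j with v_j.
S_2{}^1 * v_1 = 30 * 2 = 60
S_2{}^2 * v_2 = -12 * -5 = 60
S_2{}^3 * v_3 = 6 * -2 = -12
Result = 60 + 60 + -12 = 108

108


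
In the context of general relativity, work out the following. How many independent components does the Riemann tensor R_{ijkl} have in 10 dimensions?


The Riemann tensor in d dimensions has d^2(d^2 - 1)/12 independent components.
d = 10, so d^2 = 100
d^2 - 1 = 99
d^2(d^2 - 1) = 100 * 99 = 9900
Divide by 12: 9900 / 12 = 825

825


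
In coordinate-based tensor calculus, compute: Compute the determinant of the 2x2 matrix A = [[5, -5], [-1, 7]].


For a 2x2 matrix [[a, b], [c, d]], det = a*d - b*c.
a = 5, b = -5, c = -1, d = 7
a*d = 5 * 7 = 35
b*c = -5 * -1 = 5
det = 35 - 5 = 30

30


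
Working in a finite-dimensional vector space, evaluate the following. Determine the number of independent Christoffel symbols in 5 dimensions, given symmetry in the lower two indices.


Christoffel symbols Gamma^k_{ij} are symmetric in i,j, so there are d * d(d+1)/2 independent symbols.
d = 5
d(d+1)/2 = 5 * 6 / 2 = 15
Total = 5 * 15 = 75

75


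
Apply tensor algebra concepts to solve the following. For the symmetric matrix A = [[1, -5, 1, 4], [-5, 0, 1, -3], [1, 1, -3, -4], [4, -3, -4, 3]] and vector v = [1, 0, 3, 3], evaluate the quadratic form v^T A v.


First compute Av:
(Av)_1 = 1*1 + -5*0 + 1*3 + 4*3 = 16
(Av)_2 = -5*1 + 0*0 + 1*3 + -3*3 = -11
(Av)_3 = 1*1 + 1*0 + -3*3 + -4*3 = -20
(Av)_4 = 4*1 + -3*0 + -4*3 + 3*3 = 1
Av = [16, -11, -20, 1]
Then v^T (Av) = 1*16 + 0*-11 + 3*-20 + 3*1
= 16 + 0 + -60 + 3 = -41

-41


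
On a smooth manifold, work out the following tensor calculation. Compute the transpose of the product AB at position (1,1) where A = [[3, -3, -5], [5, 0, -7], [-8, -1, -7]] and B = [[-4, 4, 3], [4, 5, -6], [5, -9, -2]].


(AB)^T_{ij} = (AB)_{ji} = sum_k A_{jk} B_{ki}.
For i=1, j=1 we need (AB)_{11}:
A_{11} * B_{11} = 3 * -4 = -12
A_{12} * B_{21} = -3 * 4 = -12
A_{13} * B_{31} = -5 * 5 = -25
Sum = -12 + -12 + -25 = -49

-49


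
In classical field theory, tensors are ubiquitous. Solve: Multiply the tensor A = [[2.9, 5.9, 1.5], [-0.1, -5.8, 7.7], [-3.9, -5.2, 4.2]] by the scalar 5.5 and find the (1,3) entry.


Scalar multiplication: (cA)_{ij} = c * A_{ij}.
c = 5.5
A_{13} = 1.5
(cA)_{13} = 5.5 * 1.5 = 8.25

8.25


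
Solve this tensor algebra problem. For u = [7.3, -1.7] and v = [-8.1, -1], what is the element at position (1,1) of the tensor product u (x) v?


The outer product entry T_{ij} = u_i * v_j.
We need i=1, j=1.
u_1 = 7.3, v_1 = -8.1
T_{1,1} = 7.3 * -8.1 = -59.13

-59.13


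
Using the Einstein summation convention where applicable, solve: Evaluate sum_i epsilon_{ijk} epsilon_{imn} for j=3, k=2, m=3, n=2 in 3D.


Using the identity: epsilon_{ijk} epsilon_{imn} = delta_{jm} delta_{kn} - delta_{jn} delta_{km}.
delta_{33} = 1
delta_{22} = 1
delta_{32} = 0
delta_{23} = 0
Result = 1 * 1 - 0 * 0 = 1 - 0 = 1

1


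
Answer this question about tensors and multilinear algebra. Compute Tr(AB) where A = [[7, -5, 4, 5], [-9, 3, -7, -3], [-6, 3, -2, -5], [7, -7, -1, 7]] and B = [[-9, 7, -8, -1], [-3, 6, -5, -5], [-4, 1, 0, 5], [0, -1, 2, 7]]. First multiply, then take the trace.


Tr(AB) = sum_i (AB)_{ii} where (AB)_{ii} = sum_k A_{ik} B_{ki}.
(AB)_{11} = 7*-9 + -5*-3 + 4*-4 + 5*0 = -64
(AB)_{22} = -9*7 + 3*6 + -7*1 + -3*-1 = -49
(AB)_{33} = -6*-8 + 3*-5 + -2*0 + -5*2 = 23
(AB)_{44} = 7*-1 + -7*-5 + -1*5 + 7*7 = 72
Tr(AB) = -64 + -49 + 23 + 72 = -18

-18


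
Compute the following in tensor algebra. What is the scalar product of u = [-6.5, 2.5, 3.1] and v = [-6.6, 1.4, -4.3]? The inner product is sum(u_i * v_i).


The inner product u . v = sum of u_i * v_i.
Term-by-term: -6.5 * -6.6, 2.5 * 1.4, 3.1 * -4.3
Products: 42.9, 3.5, -13.33
Sum = 42.9 + 3.5 + -13.33 = 33.07

33.07


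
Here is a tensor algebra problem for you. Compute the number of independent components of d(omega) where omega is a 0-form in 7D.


The exterior derivative of a p-form is a (p+1)-form.
Its number of independent components is C(n, p+1).
n = 7, p+1 = 1
C(7, 1) = 7

7


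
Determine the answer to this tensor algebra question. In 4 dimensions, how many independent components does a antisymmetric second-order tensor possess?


A antisymmetric rank-2 tensor in d dimensions has d(d-1)/2 independent components.
d = 4
d(d-1)/2 = 4 * 3 / 2 = 12 / 2 = 6

6


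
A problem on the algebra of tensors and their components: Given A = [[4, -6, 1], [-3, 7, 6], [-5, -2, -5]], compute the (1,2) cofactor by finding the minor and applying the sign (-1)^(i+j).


To find cofactor C_{12}, delete row 1 and column 2.
The resulting 2x2 submatrix is: [[-3, 6], [-5, -5]]
Minor M_{12} = -3*-5 - 6*-5
  = 15 - -30 = 45
Sign = (-1)^(1+2) = (-1)^3 = -1
Cofactor C_{12} = -1 * 45 = -45

-45


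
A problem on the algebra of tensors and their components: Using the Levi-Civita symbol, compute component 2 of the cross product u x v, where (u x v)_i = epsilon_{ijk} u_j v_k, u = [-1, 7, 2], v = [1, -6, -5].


(u x v)_2 = sum_{j,k} epsilon_{2jk} u_j v_k. Only permutations of (1,2,3) contribute; the two non-zero terms are:
eps_{213} u_1 v_3 = -1 * -1 * -5 = -5
eps_{231} u_3 v_1 = 1 * 2 * 1 = 2
(u x v)_2 = -3

-3


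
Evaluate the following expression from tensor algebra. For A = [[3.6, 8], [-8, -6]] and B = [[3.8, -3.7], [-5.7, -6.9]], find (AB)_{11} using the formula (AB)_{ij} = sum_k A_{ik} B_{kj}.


(AB)_{ij} = sum_k A_{ik} B_{kj}.
For i=1, j=1:
A_{11} * B_{11} = 3.6 * 3.8 = 13.68
A_{12} * B_{21} = 8 * -5.7 = -45.6
Sum = 13.68 + -45.6 = -31.92

-31.92


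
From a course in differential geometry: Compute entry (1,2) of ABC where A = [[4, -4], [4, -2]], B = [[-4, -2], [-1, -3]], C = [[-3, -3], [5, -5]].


(ABC)_{12} = sum_m (AB)_{1m} C_{m2}. First compute row 1 of AB.
(AB)_{11} = 4*-4 + -4*-1 = -12
(AB)_{12} = 4*-2 + -4*-3 = 4
Now contract with column 2 of C:
(AB)_{11} * C_{12} = -12 * -3 = 36
(AB)_{12} * C_{22} = 4 * -5 = -20
(ABC)_{12} = 36 + -20 = 16

16


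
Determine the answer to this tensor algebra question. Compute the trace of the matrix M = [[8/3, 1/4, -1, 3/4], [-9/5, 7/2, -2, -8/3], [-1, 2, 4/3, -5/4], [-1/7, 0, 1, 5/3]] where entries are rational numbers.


The trace is the sum of diagonal entries.
Diagonal: M[1,1] = 8/3, M[2,2] = 7/2, M[3,3] = 4/3, M[4,4] = 5/3
Tr(M) = 8/3 + 7/2 + 4/3 + 5/3
Computing step by step:
After adding M[1,1]: 8/3
After adding M[2,2]: 37/6
After adding M[3,3]: 15/2
After adding M[4,4]: 55/6
Tr(M) = 55/6

55/6


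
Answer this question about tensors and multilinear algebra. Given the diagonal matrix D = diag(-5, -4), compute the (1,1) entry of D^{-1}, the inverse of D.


For a diagonal matrix, the inverse has entries (D^{-1})_{ii} = 1/d_{ii}.
The diagonal entries are: d_{11} = -5, d_{22} = -4
We need (D^{-1})_{11} = 1/d_{11} = 1/-5 = -1/5

-1/5


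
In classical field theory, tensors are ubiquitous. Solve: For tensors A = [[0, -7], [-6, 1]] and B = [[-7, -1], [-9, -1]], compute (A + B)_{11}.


Tensor addition is component-wise: (A + B)_{ij} = A_{ij} + B_{ij}.
A_{11} = 0
B_{11} = -7
(A + B)_{11} = 0 + -7 = -7

-7


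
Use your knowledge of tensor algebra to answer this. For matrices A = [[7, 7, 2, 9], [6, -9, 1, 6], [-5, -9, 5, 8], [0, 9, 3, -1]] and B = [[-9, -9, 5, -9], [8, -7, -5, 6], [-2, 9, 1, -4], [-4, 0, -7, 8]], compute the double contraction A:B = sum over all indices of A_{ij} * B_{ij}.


A:B = sum over all i,j of A_{ij} * B_{ij}.
Row 1: 7*-9=-63, 7*-9=-63, 2*5=10, 9*-9=-81 => row sum = -197
Row 2: 6*8=48, -9*-7=63, 1*-5=-5, 6*6=36 => row sum = 142
Row 3: -5*-2=10, -9*9=-81, 5*1=5, 8*-4=-32 => row sum = -98
Row 4: 0*-4=0, 9*0=0, 3*-7=-21, -1*8=-8 => row sum = -29
Total = -197 + 142 + -98 + -29 = -182

-182


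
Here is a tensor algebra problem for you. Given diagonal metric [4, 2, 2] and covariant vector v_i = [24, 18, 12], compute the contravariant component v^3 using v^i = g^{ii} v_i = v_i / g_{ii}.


To raise an index with a diagonal metric: v^i = v_i / g_{ii}.
For index 3: v_3 = 12, g_{33} = 2
v^3 = 12 / 2 = 6

6


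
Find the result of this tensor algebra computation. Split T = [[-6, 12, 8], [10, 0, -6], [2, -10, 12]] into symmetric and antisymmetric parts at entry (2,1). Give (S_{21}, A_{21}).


T_{21} = 10
T_{12} = 12
S_{21} = (10 + 12)/2 = 22/2 = 11
A_{21} = (10 - 12)/2 = -2/2 = -1
Check: S + A = 11 + -1 = 10 = T_{21}.

(11, -1)


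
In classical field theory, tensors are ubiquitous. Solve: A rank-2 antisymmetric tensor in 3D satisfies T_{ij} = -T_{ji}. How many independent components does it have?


An antisymmetric rank-2 tensor satisfies A_{ij} = -A_{ji}, so diagonal entries are zero.
The independent components are the upper-triangular entries: C(n, 2) = n(n-1)/2.
n = 3
C(3, 2) = 3 * 2 / 2 = 6 / 2 = 3

3


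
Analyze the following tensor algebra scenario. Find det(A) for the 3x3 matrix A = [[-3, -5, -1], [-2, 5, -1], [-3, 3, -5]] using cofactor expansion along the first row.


Expanding along the first row, det(A) = a11*M_11 - a12*M_12 + a13*M_13, where M_1j is the (1,j) minor.
Minor M_11 = 5*-5 - -1*3 = -22
Minor M_12 = -2*-5 - -1*-3 = 7
Minor M_13 = -2*3 - 5*-3 = 9
det = -3*(-22) - -5*(7) + -1*(9)
    = 66 - -35 + -9
    = 92

92


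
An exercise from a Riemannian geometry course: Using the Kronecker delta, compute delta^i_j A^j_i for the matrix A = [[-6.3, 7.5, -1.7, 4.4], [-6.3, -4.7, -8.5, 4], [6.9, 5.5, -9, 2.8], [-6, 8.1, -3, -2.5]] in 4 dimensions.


The contraction (trace) of a rank-2 tensor is the sum of its diagonal elements.
Diagonal entries: A[1,1] = -6.3, A[2,2] = -4.7, A[3,3] = -9, A[4,4] = -2.5
Tr(A) = -6.3 + -4.7 + -9 + -2.5 = -22.5

-22.5


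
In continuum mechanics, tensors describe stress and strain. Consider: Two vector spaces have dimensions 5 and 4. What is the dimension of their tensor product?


The dimension of a tensor product is the product of dimensions.
dim(V) = 5, dim(W) = 4
dim(V (x) W) = 5 * 4 = 20

20


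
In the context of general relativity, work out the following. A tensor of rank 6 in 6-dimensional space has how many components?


The number of components of a rank-r tensor in d dimensions is d^r.
Here d = 6 and r = 6.
6^6 = 46656

46656


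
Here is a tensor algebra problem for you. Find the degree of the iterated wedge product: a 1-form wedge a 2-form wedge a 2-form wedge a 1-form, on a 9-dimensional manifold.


The degree of a wedge product is the sum of the degrees of the individual forms.
Degrees: 1, 2, 2, 1
Total degree = 1 + 2 + 2 + 1 = 6

6


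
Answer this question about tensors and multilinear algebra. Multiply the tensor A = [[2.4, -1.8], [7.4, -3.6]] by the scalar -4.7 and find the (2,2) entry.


Scalar multiplication: (cA)_{ij} = c * A_{ij}.
c = -4.7
A_{22} = -3.6
(cA)_{22} = -4.7 * -3.6 = 16.92

16.92


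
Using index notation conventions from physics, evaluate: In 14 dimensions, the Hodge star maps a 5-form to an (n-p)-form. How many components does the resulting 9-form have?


The Hodge dual of a p-form on an n-dimensional manifold is an (n-p)-form.
n = 14, p = 5, so dual degree = 14 - 5 = 9
The number of components is C(n, n-p) = C(14, 9) = 2002

2002


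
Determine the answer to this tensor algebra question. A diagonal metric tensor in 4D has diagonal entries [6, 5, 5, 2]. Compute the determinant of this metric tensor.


For a diagonal metric, the determinant is the product of diagonal entries.
Diagonal entries: 6, 5, 5, 2
det(g) = 6 * 5 * 5 * 2 = 300

300


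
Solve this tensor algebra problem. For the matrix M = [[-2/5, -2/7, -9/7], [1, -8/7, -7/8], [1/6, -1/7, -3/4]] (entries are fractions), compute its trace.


The trace is the sum of diagonal entries.
Diagonal: M[1,1] = -2/5, M[2,2] = -8/7, M[3,3] = -3/4
Tr(M) = -2/5 + -8/7 + -3/4
Computing step by step:
After adding M[1,1]: -2/5
After adding M[2,2]: -54/35
After adding M[3,3]: -321/140
Tr(M) = -321/140

-321/140


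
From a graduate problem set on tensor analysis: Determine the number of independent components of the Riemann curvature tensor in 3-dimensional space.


The Riemann tensor in d dimensions has d^2(d^2 - 1)/12 independent components.
d = 3, so d^2 = 9
d^2 - 1 = 8
d^2(d^2 - 1) = 9 * 8 = 72
Divide by 12: 72 / 12 = 6

6


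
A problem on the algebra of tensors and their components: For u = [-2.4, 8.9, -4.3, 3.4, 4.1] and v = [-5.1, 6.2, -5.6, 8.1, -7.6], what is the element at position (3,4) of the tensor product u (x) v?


The outer product entry T_{ij} = u_i * v_j.
We need i=3, j=4.
u_3 = -4.3, v_4 = 8.1
T_{3,4} = -4.3 * 8.1 = -34.83

-34.83


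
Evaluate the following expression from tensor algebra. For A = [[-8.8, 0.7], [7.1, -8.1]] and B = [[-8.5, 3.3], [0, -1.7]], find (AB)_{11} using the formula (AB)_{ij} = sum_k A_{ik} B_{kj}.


(AB)_{ij} = sum_k A_{ik} B_{kj}.
For i=1, j=1:
A_{11} * B_{11} = -8.8 * -8.5 = 74.8
A_{12} * B_{21} = 0.7 * 0 = 0
Sum = 74.8 + 0 = 74.8

74.8


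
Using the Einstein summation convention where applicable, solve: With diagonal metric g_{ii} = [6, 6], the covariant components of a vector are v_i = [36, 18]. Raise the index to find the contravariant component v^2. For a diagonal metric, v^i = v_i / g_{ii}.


To raise an index with a diagonal metric: v^i = v_i / g_{ii}.
For index 2: v_2 = 18, g_{22} = 6
v^2 = 18 / 6 = 3

3


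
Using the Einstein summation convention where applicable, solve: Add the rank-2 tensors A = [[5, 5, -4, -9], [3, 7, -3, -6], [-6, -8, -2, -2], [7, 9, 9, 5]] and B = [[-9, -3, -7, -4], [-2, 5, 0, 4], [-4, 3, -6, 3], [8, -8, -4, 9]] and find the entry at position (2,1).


Tensor addition is component-wise: (A + B)_{ij} = A_{ij} + B_{ij}.
A_{21} = 3
B_{21} = -2
(A + B)_{21} = 3 + -2 = 1

1


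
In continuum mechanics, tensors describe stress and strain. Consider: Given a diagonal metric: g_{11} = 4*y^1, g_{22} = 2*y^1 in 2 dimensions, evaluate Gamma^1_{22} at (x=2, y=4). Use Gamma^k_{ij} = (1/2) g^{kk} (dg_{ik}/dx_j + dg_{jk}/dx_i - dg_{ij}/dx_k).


For a diagonal metric, Gamma^k_{ij} = (1/2) g^{kk} (dg_{ik}/dx_j + dg_{jk}/dx_i - dg_{ij}/dx_k).
The metric is diagonal, so g_{ab} = 0 for a != b.
At the given point: g_{11} = 16, g_{22} = 8
g^{11} = 1/16
dg_{21}/dx_2 = 0 (off-diagonal)
dg_{21}/dx_2 = 0 (off-diagonal)
dg_{22}/dx_1 = dg_{22}/dx_1 = 0
Numerator = 0 + 0 - 0 = 0
Gamma^1_{22} = 0 / (2 * 16) = 0

0


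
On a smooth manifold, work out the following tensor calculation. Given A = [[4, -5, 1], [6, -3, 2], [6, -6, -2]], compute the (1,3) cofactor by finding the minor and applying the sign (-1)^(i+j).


To find cofactor C_{13}, delete row 1 and column 3.
The resulting 2x2 submatrix is: [[6, -3], [6, -6]]
Minor M_{13} = 6*-6 - -3*6
  = -36 - -18 = -18
Sign = (-1)^(1+3) = (-1)^4 = 1
Cofactor C_{13} = 1 * -18 = -18

-18


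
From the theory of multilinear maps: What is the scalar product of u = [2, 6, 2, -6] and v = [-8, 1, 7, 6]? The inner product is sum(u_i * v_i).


The inner product u . v = sum of u_i * v_i.
Term-by-term: 2 * -8, 6 * 1, 2 * 7, -6 * 6
Products: -16, 6, 14, -36
Sum = -16 + 6 + 14 + -36 = -32

-32


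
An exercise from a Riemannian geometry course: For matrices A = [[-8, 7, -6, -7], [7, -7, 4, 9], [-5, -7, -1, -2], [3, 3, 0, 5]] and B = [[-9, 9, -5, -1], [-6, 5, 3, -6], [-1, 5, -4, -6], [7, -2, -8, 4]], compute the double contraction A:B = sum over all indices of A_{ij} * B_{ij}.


A:B = sum over all i,j of A_{ij} * B_{ij}.
Row 1: -8*-9=72, 7*9=63, -6*-5=30, -7*-1=7 => row sum = 172
Row 2: 7*-6=-42, -7*5=-35, 4*3=12, 9*-6=-54 => row sum = -119
Row 3: -5*-1=5, -7*5=-35, -1*-4=4, -2*-6=12 => row sum = -14
Row 4: 3*7=21, 3*-2=-6, 0*-8=0, 5*4=20 => row sum = 35
Total = 172 + -119 + -14 + 35 = 74

74


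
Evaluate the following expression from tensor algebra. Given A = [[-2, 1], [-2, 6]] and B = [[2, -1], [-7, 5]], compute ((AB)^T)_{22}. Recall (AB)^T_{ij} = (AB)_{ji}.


(AB)^T_{ij} = (AB)_{ji} = sum_k A_{jk} B_{ki}.
For i=2, j=2 we need (AB)_{22}:
A_{21} * B_{12} = -2 * -1 = 2
A_{22} * B_{22} = 6 * 5 = 30
Sum = 2 + 30 = 32

32


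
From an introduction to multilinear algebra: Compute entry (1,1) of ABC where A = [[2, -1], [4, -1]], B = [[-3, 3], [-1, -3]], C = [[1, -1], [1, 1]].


(ABC)_{11} = sum_m (AB)_{1m} C_{m1}. First compute row 1 of AB.
(AB)_{11} = 2*-3 + -1*-1 = -5
(AB)_{12} = 2*3 + -1*-3 = 9
Now contract with column 1 of C:
(AB)_{11} * C_{11} = -5 * 1 = -5
(AB)_{12} * C_{21} = 9 * 1 = 9
(ABC)_{11} = -5 + 9 = 4

4


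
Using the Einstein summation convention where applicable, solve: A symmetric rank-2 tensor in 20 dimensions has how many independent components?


A symmetric rank-2 tensor in d dimensions has d(d+1)/2 independent components.
d = 20
d(d+1)/2 = 20 * 21 / 2 = 420 / 2 = 210

210


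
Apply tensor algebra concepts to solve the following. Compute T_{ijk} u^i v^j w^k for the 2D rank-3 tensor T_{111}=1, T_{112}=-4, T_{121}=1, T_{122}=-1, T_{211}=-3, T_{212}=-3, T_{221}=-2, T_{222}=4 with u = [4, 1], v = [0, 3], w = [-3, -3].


S = sum over i,j,k of T_{ijk} u_i v_j w_k. Expanding all 8 terms:
T_{111}*u_1*v_1*w_1 = 1*4*0*-3 = 0  (running total: 0)
T_{112}*u_1*v_1*w_2 = -4*4*0*-3 = 0  (running total: 0)
T_{121}*u_1*v_2*w_1 = 1*4*3*-3 = -36  (running total: -36)
T_{122}*u_1*v_2*w_2 = -1*4*3*-3 = 36  (running total: 0)
T_{211}*u_2*v_1*w_1 = -3*1*0*-3 = 0  (running total: 0)
T_{212}*u_2*v_1*w_2 = -3*1*0*-3 = 0  (running total: 0)
T_{221}*u_2*v_2*w_1 = -2*1*3*-3 = 18  (running total: 18)
T_{222}*u_2*v_2*w_2 = 4*1*3*-3 = -36  (running total: -18)
S = -18

-18


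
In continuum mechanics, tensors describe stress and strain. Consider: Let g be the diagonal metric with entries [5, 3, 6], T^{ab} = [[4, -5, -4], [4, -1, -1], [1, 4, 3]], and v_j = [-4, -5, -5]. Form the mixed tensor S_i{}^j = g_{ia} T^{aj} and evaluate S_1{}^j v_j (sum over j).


Step 1: lower the first index. For a diagonal metric, g_{ia} T^{aj} = g_{ii} T^{ij} (no sum on i).
g_{11} = 5
S_1{}^1 = 5 * T^{11} = 5 * 4 = 20
S_1{}^2 = 5 * T^{12} = 5 * -5 = -25
S_1{}^3 = 5 * T^{13} = 5 * -4 = -20
Step 2: contract S_1{}^j with v_j.
S_1{}^1 * v_1 = 20 * -4 = -80
S_1{}^2 * v_2 = -25 * -5 = 125
S_1{}^3 * v_3 = -20 * -5 = 100
Result = -80 + 125 + 100 = 145

145


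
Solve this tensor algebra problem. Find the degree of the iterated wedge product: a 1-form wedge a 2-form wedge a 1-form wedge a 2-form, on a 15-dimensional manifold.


The degree of a wedge product is the sum of the degrees of the individual forms.
Degrees: 1, 2, 1, 2
Total degree = 1 + 2 + 1 + 2 = 6

6


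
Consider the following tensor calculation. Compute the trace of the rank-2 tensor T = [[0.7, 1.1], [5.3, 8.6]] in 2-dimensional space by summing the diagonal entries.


The contraction (trace) of a rank-2 tensor is the sum of its diagonal elements.
Diagonal entries: A[1,1] = 0.7, A[2,2] = 8.6
Tr(A) = 0.7 + 8.6 = 9.3

9.3


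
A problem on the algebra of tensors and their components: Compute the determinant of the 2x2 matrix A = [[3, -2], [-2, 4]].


For a 2x2 matrix [[a, b], [c, d]], det = a*d - b*c.
a = 3, b = -2, c = -2, d = 4
a*d = 3 * 4 = 12
b*c = -2 * -2 = 4
det = 12 - 4 = 8

8


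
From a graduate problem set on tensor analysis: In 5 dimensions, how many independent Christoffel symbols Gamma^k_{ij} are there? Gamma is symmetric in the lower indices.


Christoffel symbols Gamma^k_{ij} are symmetric in i,j, so there are d * d(d+1)/2 independent symbols.
d = 5
d(d+1)/2 = 5 * 6 / 2 = 15
Total = 5 * 15 = 75

75


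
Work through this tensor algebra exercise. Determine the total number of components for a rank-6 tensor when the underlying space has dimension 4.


The number of components of a rank-r tensor in d dimensions is d^r.
Here d = 4 and r = 6.
4^6 = 4096

4096


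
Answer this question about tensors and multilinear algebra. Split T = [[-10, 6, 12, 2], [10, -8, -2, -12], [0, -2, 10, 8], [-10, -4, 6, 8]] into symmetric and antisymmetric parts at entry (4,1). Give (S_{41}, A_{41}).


T_{41} = -10
T_{14} = 2
S_{41} = (-10 + 2)/2 = -8/2 = -4
A_{41} = (-10 - 2)/2 = -12/2 = -6
Check: S + A = -4 + -6 = -10 = T_{41}.

(-4, -6)


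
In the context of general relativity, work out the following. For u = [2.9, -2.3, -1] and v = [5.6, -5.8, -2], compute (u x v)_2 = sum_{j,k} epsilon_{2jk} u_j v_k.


(u x v)_2 = sum_{j,k} epsilon_{2jk} u_j v_k. Only permutations of (1,2,3) contribute; the two non-zero terms are:
eps_{213} u_1 v_3 = -1 * 2.9 * -2 = 5.8
eps_{231} u_3 v_1 = 1 * -1 * 5.6 = -5.6
(u x v)_2 = 0.2

0.2


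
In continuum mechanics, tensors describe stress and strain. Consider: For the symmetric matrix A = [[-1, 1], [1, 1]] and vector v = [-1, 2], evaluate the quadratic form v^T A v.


First compute Av:
(Av)_1 = -1*-1 + 1*2 = 3
(Av)_2 = 1*-1 + 1*2 = 1
Av = [3, 1]
Then v^T (Av) = -1*3 + 2*1
= -3 + 2 = -1

-1


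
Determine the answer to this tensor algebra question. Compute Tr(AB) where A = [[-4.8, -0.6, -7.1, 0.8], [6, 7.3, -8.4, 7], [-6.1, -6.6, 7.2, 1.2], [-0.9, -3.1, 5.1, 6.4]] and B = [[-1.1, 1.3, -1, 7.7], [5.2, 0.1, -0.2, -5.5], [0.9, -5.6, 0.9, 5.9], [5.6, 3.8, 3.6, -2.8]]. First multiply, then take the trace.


Tr(AB) = sum_i (AB)_{ii} where (AB)_{ii} = sum_k A_{ik} B_{ki}.
(AB)_{11} = -4.8*-1.1 + -0.6*5.2 + -7.1*0.9 + 0.8*5.6 = 0.25
(AB)_{22} = 6*1.3 + 7.3*0.1 + -8.4*-5.6 + 7*3.8 = 82.17
(AB)_{33} = -6.1*-1 + -6.6*-0.2 + 7.2*0.9 + 1.2*3.6 = 18.22
(AB)_{44} = -0.9*7.7 + -3.1*-5.5 + 5.1*5.9 + 6.4*-2.8 = 22.29
Tr(AB) = 0.25 + 82.17 + 18.22 + 22.29 = 122.93

122.93


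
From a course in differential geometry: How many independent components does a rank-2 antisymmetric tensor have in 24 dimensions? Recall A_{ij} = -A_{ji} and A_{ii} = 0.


An antisymmetric rank-2 tensor satisfies A_{ij} = -A_{ji}, so diagonal entries are zero.
The independent components are the upper-triangular entries: C(n, 2) = n(n-1)/2.
n = 24
C(24, 2) = 24 * 23 / 2 = 552 / 2 = 276

276


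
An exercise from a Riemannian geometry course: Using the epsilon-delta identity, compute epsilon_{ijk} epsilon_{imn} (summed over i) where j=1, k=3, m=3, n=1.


Using the identity: epsilon_{ijk} epsilon_{imn} = delta_{jm} delta_{kn} - delta_{jn} delta_{km}.
delta_{13} = 0
delta_{31} = 0
delta_{11} = 1
delta_{33} = 1
Result = 0 * 0 - 1 * 1 = 0 - 1 = -1

-1


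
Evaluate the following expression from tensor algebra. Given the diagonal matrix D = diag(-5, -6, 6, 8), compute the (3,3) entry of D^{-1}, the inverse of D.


For a diagonal matrix, the inverse has entries (D^{-1})_{ii} = 1/d_{ii}.
The diagonal entries are: d_{11} = -5, d_{22} = -6, d_{33} = 6, d_{44} = 8
We need (D^{-1})_{33} = 1/d_{33} = 1/6 = 1/6

1/6


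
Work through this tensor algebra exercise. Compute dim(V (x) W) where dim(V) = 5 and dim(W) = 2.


The dimension of a tensor product is the product of dimensions.
dim(V) = 5, dim(W) = 2
dim(V (x) W) = 5 * 2 = 10

10


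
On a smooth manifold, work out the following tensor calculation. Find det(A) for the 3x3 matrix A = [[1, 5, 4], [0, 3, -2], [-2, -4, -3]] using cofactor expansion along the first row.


Expanding along the first row, det(A) = a11*M_11 - a12*M_12 + a13*M_13, where M_1j is the (1,j) minor.
Minor M_11 = 3*-3 - -2*-4 = -17
Minor M_12 = 0*-3 - -2*-2 = -4
Minor M_13 = 0*-4 - 3*-2 = 6
det = 1*(-17) - 5*(-4) + 4*(6)
    = -17 - -20 + 24
    = 27

27


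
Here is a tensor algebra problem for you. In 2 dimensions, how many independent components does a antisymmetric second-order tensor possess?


A antisymmetric rank-2 tensor in d dimensions has d(d-1)/2 independent components.
d = 2
d(d-1)/2 = 2 * 1 / 2 = 2 / 2 = 1

1


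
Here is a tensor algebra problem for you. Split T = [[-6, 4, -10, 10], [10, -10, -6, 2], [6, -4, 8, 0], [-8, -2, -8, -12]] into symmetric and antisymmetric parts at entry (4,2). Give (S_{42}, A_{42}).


T_{42} = -2
T_{24} = 2
S_{42} = (-2 + 2)/2 = 0/2 = 0
A_{42} = (-2 - 2)/2 = -4/2 = -2
Check: S + A = 0 + -2 = -2 = T_{42}.

(0, -2)


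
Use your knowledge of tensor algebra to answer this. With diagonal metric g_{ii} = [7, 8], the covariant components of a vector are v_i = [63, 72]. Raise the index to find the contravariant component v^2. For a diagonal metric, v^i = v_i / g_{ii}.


To raise an index with a diagonal metric: v^i = v_i / g_{ii}.
For index 2: v_2 = 72, g_{22} = 8
v^2 = 72 / 8 = 9

9


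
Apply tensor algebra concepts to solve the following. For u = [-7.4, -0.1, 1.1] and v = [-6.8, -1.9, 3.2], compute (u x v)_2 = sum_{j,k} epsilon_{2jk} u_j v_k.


(u x v)_2 = sum_{j,k} epsilon_{2jk} u_j v_k. Only permutations of (1,2,3) contribute; the two non-zero terms are:
eps_{213} u_1 v_3 = -1 * -7.4 * 3.2 = 23.68
eps_{231} u_3 v_1 = 1 * 1.1 * -6.8 = -7.48
(u x v)_2 = 16.2

16.2


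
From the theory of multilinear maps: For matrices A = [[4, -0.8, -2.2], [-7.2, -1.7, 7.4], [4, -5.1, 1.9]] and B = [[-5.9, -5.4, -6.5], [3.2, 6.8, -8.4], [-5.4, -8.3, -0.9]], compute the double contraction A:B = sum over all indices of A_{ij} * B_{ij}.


A:B = sum over all i,j of A_{ij} * B_{ij}.
Row 1: 4*-5.9=-23.6, -0.8*-5.4=4.32, -2.2*-6.5=14.3 => row sum = -4.98
Row 2: -7.2*3.2=-23.04, -1.7*6.8=-11.56, 7.4*-8.4=-62.16 => row sum = -96.76
Row 3: 4*-5.4=-21.6, -5.1*-8.3=42.33, 1.9*-0.9=-1.71 => row sum = 19.02
Total = -4.98 + -96.76 + 19.02 = -82.72

-82.72


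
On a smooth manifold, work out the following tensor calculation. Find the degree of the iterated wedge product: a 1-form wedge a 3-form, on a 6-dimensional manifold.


The degree of a wedge product is the sum of the degrees of the individual forms.
Degrees: 1, 3
Total degree = 1 + 3 = 4

4


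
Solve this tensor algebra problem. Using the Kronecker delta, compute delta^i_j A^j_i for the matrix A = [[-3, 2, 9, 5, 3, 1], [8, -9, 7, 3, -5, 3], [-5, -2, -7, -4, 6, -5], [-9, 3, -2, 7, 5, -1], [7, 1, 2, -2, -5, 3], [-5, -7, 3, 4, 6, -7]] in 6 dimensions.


The contraction (trace) of a rank-2 tensor is the sum of its diagonal elements.
Diagonal entries: A[1,1] = -3, A[2,2] = -9, A[3,3] = -7, A[4,4] = 7, A[5,5] = -5, A[6,6] = -7
Tr(A) = -3 + -9 + -7 + 7 + -5 + -7 = -24

-24


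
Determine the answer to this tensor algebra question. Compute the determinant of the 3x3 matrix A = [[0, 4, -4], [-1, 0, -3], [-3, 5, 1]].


Expanding along the first row, det(A) = a11*M_11 - a12*M_12 + a13*M_13, where M_1j is the (1,j) minor.
Minor M_11 = 0*1 - -3*5 = 15
Minor M_12 = -1*1 - -3*-3 = -10
Minor M_13 = -1*5 - 0*-3 = -5
det = 0*(15) - 4*(-10) + -4*(-5)
    = 0 - -40 + 20
    = 60

60


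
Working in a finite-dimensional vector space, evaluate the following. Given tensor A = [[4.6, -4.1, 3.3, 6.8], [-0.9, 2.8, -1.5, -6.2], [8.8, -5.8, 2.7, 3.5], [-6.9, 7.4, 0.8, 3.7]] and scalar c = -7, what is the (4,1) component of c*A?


Scalar multiplication: (cA)_{ij} = c * A_{ij}.
c = -7
A_{41} = -6.9
(cA)_{41} = -7 * -6.9 = 48.3

48.3
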